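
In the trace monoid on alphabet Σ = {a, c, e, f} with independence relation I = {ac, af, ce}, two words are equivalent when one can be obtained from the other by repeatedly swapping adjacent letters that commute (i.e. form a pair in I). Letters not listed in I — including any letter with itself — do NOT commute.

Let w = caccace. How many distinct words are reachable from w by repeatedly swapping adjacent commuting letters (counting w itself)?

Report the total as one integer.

35

0(c) covers ∅
1(a) covers ∅
2(c) covers 0:c
3(c) covers 2:c
4(a) covers 1:a
5(c) covers 3:c
6(e) covers 4:a
floor of heap: 0:c, 1:a
completions by unplaced set U, small U first (add the entries for U minus each lowest piece of U):
  |U|=1: {5}:1  {6}:1
  |U|=2: {3,5}:1  {4,6}:1  {5,6}:2
  |U|=3: {1,4,6}:1  {2,3,5}:1  {3,5,6}:3  {4,5,6}:3
  |U|=4: {0,2,3,5}:1  {1,4,5,6}:4  {2,3,5,6}:4  {3,4,5,6}:6
  |U|=5: {0,2,3,5,6}:5  {1,3,4,5,6}:10  {2,3,4,5,6}:10
  start at 0(c): 20
  start at 1(a): 15
sum over floor = 35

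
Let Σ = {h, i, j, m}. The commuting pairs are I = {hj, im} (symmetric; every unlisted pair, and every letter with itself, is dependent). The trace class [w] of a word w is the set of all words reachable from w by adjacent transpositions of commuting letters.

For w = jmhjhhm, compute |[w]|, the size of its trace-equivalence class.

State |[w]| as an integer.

4

piece 0:j — minimal
piece 1:m rests on {0:j}
piece 2:h rests on {1:m}
piece 3:j rests on {1:m}
piece 4:h rests on {2:h}
piece 5:h rests on {4:h}
piece 6:m rests on {3:j, 5:h}
minimal pieces: {0:j}
ways to finish when only these pieces remain (= sum over removing one remaining piece with nothing left below it):
  1 left: {6}→1
  2 left: {3,6}→1  {5,6}→1
  3 left: {3,5,6}→2  {4,5,6}→1
  4 left: {2,4,5,6}→1  {3,4,5,6}→3
  5 left: {2,3,4,5,6}→4
  placing 0:j first → 4 extensions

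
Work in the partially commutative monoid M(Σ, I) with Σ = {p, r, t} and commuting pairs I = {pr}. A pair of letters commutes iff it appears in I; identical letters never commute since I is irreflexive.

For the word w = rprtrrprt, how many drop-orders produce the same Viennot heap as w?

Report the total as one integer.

12

drop 0:r onto floor
drop 1:p onto floor
drop 2:r onto {0:r}
drop 3:t onto {1:p, 2:r}
drop 4:r onto {3:t}
drop 5:r onto {4:r}
drop 6:p onto {3:t}
drop 7:r onto {5:r}
drop 8:t onto {6:p, 7:r}
ground layer = {0:r, 1:p}
drop-orders for the pieces not yet dropped (sum over which currently-grounded one goes next):
  1 to go: {8} 1
  2 to go: {6,8} 1  {7,8} 1
  3 to go: {5,7,8} 1  {6,7,8} 2
  4 to go: {4,5,7,8} 1  {5,6,7,8} 3
  5 to go: {4,5,6,7,8} 4
  6 to go: {3,4,5,6,7,8} 4
  7 to go: {1,3,4,5,6,7,8} 4  {2,3,4,5,6,7,8} 4
  if 0:r drops first: 8 orders
  if 1:p drops first: 4 orders
heap linearizations: 12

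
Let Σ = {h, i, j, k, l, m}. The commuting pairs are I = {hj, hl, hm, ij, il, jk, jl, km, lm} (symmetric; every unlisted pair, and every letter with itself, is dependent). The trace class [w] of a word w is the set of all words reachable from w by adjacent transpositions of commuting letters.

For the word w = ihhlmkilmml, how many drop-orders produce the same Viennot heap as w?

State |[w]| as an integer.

210

piece 0:i — minimal
piece 1:h rests on {0:i}
piece 2:h rests on {1:h}
piece 3:l — minimal
piece 4:m rests on {0:i}
piece 5:k rests on {2:h, 3:l}
piece 6:i rests on {4:m, 5:k}
piece 7:l rests on {5:k}
piece 8:m rests on {6:i}
piece 9:m rests on {8:m}
piece 10:l rests on {7:l}
minimal pieces: {0:i, 3:l}
ways to finish when only these pieces remain (= sum over removing one remaining piece with nothing left below it):
  1 left: {9}→1  {10}→1
  2 left: {7,10}→1  {8,9}→1  {9,10}→2
  3 left: {6,8,9}→1  {7,9,10}→3  {8,9,10}→3
  4 left: {4,6,8,9}→1  {6,8,9,10}→4  {7,8,9,10}→6
  5 left: {4,6,8,9,10}→5  {6,7,8,9,10}→10
  6 left: {4,6,7,8,9,10}→15  {5,6,7,8,9,10}→10
  7 left: {2,5,6,7,8,9,10}→10  {3,5,6,7,8,9,10}→10  {4,5,6,7,8,9,10}→25
  8 left: {1,2,5,6,7,8,9,10}→10  {2,3,5,6,7,8,9,10}→20  {2,4,5,6,7,8,9,10}→35  {3,4,5,6,7,8,9,10}→35
  9 left: {1,2,3,5,6,7,8,9,10}→30  {1,2,4,5,6,7,8,9,10}→45  {2,3,4,5,6,7,8,9,10}→90
  placing 0:i first → 165 extensions
  placing 3:l first → 45 extensions
total linear extensions = 210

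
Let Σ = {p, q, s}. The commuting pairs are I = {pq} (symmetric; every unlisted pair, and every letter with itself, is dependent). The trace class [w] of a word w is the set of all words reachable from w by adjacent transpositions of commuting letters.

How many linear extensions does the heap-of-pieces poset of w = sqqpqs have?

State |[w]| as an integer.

0(s) covers ∅
1(q) covers 0:s
2(q) covers 1:q
3(p) covers 0:s
4(q) covers 2:q
5(s) covers 3:p, 4:q
floor of heap: 0:s
completions by unplaced set U, small U first (add the entries for U minus each lowest piece of U):
  |U|=1: {5}:1
  |U|=2: {3,5}:1  {4,5}:1
  |U|=3: {2,4,5}:1  {3,4,5}:2
  |U|=4: {1,2,4,5}:1  {2,3,4,5}:3
  start at 0(s): 4

4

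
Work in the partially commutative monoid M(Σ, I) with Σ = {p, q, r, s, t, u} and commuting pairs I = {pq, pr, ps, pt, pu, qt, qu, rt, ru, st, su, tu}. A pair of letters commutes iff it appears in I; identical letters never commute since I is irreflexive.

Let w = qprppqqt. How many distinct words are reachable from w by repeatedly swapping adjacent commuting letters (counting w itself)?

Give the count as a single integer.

0(q) covers ∅
1(p) covers ∅
2(r) covers 0:q
3(p) covers 1:p
4(p) covers 3:p
5(q) covers 2:r
6(q) covers 5:q
7(t) covers ∅
floor of heap: 0:q, 1:p, 7:t
completions by unplaced set U, small U first (add the entries for U minus each lowest piece of U):
  |U|=1: {4}:1  {6}:1  {7}:1
  |U|=2: {3,4}:1  {4,6}:2  {4,7}:2  {5,6}:1  {6,7}:2
  |U|=3: {1,3,4}:1  {2,5,6}:1  {3,4,6}:3  {3,4,7}:3  {4,5,6}:3  {4,6,7}:6  {5,6,7}:3
  |U|=4: {0,2,5,6}:1  {1,3,4,6}:4  {1,3,4,7}:4  {2,4,5,6}:4  {2,5,6,7}:4  {3,4,5,6}:6  {3,4,6,7}:12  {4,5,6,7}:12
  |U|=5: {0,2,4,5,6}:5  {0,2,5,6,7}:5  {1,3,4,5,6}:10  {1,3,4,6,7}:20  {2,3,4,5,6}:10  {2,4,5,6,7}:20  {3,4,5,6,7}:30
  |U|=6: {0,2,3,4,5,6}:15  {0,2,4,5,6,7}:30  {1,2,3,4,5,6}:20  {1,3,4,5,6,7}:60  {2,3,4,5,6,7}:60
  start at 0(q): 140
  start at 1(p): 105
  start at 7(t): 35
sum over floor = 280

280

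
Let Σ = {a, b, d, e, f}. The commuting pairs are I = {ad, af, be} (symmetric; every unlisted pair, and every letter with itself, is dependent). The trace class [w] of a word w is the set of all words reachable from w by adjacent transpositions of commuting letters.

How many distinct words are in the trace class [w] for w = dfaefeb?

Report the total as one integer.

6

0(d) covers ∅
1(f) covers 0:d
2(a) covers ∅
3(e) covers 1:f, 2:a
4(f) covers 3:e
5(e) covers 4:f
6(b) covers 4:f
floor of heap: 0:d, 2:a
completions by unplaced set U, small U first (add the entries for U minus each lowest piece of U):
  |U|=1: {5}:1  {6}:1
  |U|=2: {5,6}:2
  |U|=3: {4,5,6}:2
  |U|=4: {3,4,5,6}:2
  |U|=5: {1,3,4,5,6}:2  {2,3,4,5,6}:2
  start at 0(d): 4
  start at 2(a): 2
sum over floor = 6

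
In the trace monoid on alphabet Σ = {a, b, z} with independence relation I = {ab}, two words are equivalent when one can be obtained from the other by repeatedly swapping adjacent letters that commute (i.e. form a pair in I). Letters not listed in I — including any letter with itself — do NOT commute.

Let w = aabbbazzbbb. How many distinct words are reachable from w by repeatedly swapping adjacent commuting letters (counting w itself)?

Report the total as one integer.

0(a) covers ∅
1(a) covers 0:a
2(b) covers ∅
3(b) covers 2:b
4(b) covers 3:b
5(a) covers 1:a
6(z) covers 4:b, 5:a
7(z) covers 6:z
8(b) covers 7:z
9(b) covers 8:b
10(b) covers 9:b
floor of heap: 0:a, 2:b
completions by unplaced set U, small U first (add the entries for U minus each lowest piece of U):
  |U|=1: {10}:1
  |U|=2: {9,10}:1
  |U|=3: {8,9,10}:1
  |U|=4: {7,8,9,10}:1
  |U|=5: {6,7,8,9,10}:1
  |U|=6: {4,6,7,8,9,10}:1  {5,6,7,8,9,10}:1
  |U|=7: {1,5,6,7,8,9,10}:1  {3,4,6,7,8,9,10}:1  {4,5,6,7,8,9,10}:2
  |U|=8: {0,1,5,6,7,8,9,10}:1  {1,4,5,6,7,8,9,10}:3  {2,3,4,6,7,8,9,10}:1  {3,4,5,6,7,8,9,10}:3
  |U|=9: {0,1,4,5,6,7,8,9,10}:4  {1,3,4,5,6,7,8,9,10}:6  {2,3,4,5,6,7,8,9,10}:4
  start at 0(a): 10
  start at 2(b): 10
sum over floor = 20

20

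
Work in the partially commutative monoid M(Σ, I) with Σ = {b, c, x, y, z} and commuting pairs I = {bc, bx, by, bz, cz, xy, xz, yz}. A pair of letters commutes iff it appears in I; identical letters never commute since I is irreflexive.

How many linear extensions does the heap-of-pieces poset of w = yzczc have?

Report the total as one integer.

10

drop 0:y onto floor
drop 1:z onto floor
drop 2:c onto {0:y}
drop 3:z onto {1:z}
drop 4:c onto {2:c}
ground layer = {0:y, 1:z}
drop-orders for the pieces not yet dropped (sum over which currently-grounded one goes next):
  1 to go: {3} 1  {4} 1
  2 to go: {1,3} 1  {2,4} 1  {3,4} 2
  3 to go: {0,2,4} 1  {1,3,4} 3  {2,3,4} 3
  if 0:y drops first: 6 orders
  if 1:z drops first: 4 orders
heap linearizations: 10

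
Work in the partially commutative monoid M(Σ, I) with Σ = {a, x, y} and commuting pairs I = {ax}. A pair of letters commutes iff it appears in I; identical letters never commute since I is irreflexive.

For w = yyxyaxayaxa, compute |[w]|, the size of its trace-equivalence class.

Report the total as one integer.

9

#0=y has no predecessor
#1=y depends on [0:y]
#2=x depends on [1:y]
#3=y depends on [2:x]
#4=a depends on [3:y]
#5=x depends on [3:y]
#6=a depends on [4:a]
#7=y depends on [5:x, 6:a]
#8=a depends on [7:y]
#9=x depends on [7:y]
#10=a depends on [8:a]
sources: [0:y]
N(rest) = Σ N(rest − s) over sources s of rest; N(one piece) = 1:
  size 1 → [9]=1  [10]=1
  size 2 → [8,10]=1  [9,10]=2
  size 3 → [8,9,10]=3
  size 4 → [7,8,9,10]=3
  size 5 → [5,7,8,9,10]=3  [6,7,8,9,10]=3
  size 6 → [4,6,7,8,9,10]=3  [5,6,7,8,9,10]=6
  size 7 → [4,5,6,7,8,9,10]=9
  size 8 → [3,4,5,6,7,8,9,10]=9
  size 9 → [2,3,4,5,6,7,8,9,10]=9
  first=0(y) contributes 9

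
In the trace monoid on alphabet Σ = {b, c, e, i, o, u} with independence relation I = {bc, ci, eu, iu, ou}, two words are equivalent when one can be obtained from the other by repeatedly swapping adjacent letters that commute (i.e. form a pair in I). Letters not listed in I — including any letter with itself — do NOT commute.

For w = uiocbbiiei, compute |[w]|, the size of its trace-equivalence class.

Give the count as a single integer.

15

#0=u has no predecessor
#1=i has no predecessor
#2=o depends on [1:i]
#3=c depends on [0:u, 2:o]
#4=b depends on [0:u, 2:o]
#5=b depends on [4:b]
#6=i depends on [5:b]
#7=i depends on [6:i]
#8=e depends on [3:c, 7:i]
#9=i depends on [8:e]
sources: [0:u, 1:i]
N(rest) = Σ N(rest − s) over sources s of rest; N(one piece) = 1:
  size 1 → [9]=1
  size 2 → [8,9]=1
  size 3 → [3,8,9]=1  [7,8,9]=1
  size 4 → [3,7,8,9]=2  [6,7,8,9]=1
  size 5 → [3,6,7,8,9]=3  [5,6,7,8,9]=1
  size 6 → [3,5,6,7,8,9]=4  [4,5,6,7,8,9]=1
  size 7 → [3,4,5,6,7,8,9]=5
  size 8 → [0,3,4,5,6,7,8,9]=5  [2,3,4,5,6,7,8,9]=5
  first=0(u) contributes 5
  first=1(i) contributes 10
|[w]| = 15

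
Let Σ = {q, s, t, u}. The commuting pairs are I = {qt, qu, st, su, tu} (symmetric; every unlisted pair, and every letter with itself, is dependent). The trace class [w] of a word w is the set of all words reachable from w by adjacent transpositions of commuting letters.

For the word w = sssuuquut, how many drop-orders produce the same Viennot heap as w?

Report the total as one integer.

drop 0:s onto floor
drop 1:s onto {0:s}
drop 2:s onto {1:s}
drop 3:u onto floor
drop 4:u onto {3:u}
drop 5:q onto {2:s}
drop 6:u onto {4:u}
drop 7:u onto {6:u}
drop 8:t onto floor
ground layer = {0:s, 3:u, 8:t}
drop-orders for the pieces not yet dropped (sum over which currently-grounded one goes next):
  1 to go: {5} 1  {7} 1  {8} 1
  2 to go: {2,5} 1  {5,7} 2  {5,8} 2  {6,7} 1  {7,8} 2
  3 to go: {1,2,5} 1  {2,5,7} 3  {2,5,8} 3  {4,6,7} 1  {5,6,7} 3  {5,7,8} 6  {6,7,8} 3
  4 to go: {0,1,2,5} 1  {1,2,5,7} 4  {1,2,5,8} 4  {2,5,6,7} 6  {2,5,7,8} 12  {3,4,6,7} 1  {4,5,6,7} 4  {4,6,7,8} 4  {5,6,7,8} 12
  5 to go: {0,1,2,5,7} 5  {0,1,2,5,8} 5  {1,2,5,6,7} 10  {1,2,5,7,8} 20  {2,4,5,6,7} 10  {2,5,6,7,8} 30  {3,4,5,6,7} 5  {3,4,6,7,8} 5  {4,5,6,7,8} 20
  6 to go: {0,1,2,5,6,7} 15  {0,1,2,5,7,8} 30  {1,2,4,5,6,7} 20  {1,2,5,6,7,8} 60  {2,3,4,5,6,7} 15  {2,4,5,6,7,8} 60  {3,4,5,6,7,8} 30
  7 to go: {0,1,2,4,5,6,7} 35  {0,1,2,5,6,7,8} 105  {1,2,3,4,5,6,7} 35  {1,2,4,5,6,7,8} 140  {2,3,4,5,6,7,8} 105
  if 0:s drops first: 280 orders
  if 3:u drops first: 280 orders
  if 8:t drops first: 70 orders
heap linearizations: 630

630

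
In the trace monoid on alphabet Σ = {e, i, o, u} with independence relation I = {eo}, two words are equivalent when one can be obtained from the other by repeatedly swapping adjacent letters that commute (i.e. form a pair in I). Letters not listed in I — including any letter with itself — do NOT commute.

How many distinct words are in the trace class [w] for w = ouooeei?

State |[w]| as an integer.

#0=o has no predecessor
#1=u depends on [0:o]
#2=o depends on [1:u]
#3=o depends on [2:o]
#4=e depends on [1:u]
#5=e depends on [4:e]
#6=i depends on [3:o, 5:e]
sources: [0:o]
N(rest) = Σ N(rest − s) over sources s of rest; N(one piece) = 1:
  size 1 → [6]=1
  size 2 → [3,6]=1  [5,6]=1
  size 3 → [2,3,6]=1  [3,5,6]=2  [4,5,6]=1
  size 4 → [2,3,5,6]=3  [3,4,5,6]=3
  size 5 → [2,3,4,5,6]=6
  first=0(o) contributes 6

6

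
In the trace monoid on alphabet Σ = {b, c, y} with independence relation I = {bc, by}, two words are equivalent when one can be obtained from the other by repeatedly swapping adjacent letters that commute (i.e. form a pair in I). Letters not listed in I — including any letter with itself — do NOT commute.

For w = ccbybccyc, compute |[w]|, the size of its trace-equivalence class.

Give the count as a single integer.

#0=c has no predecessor
#1=c depends on [0:c]
#2=b has no predecessor
#3=y depends on [1:c]
#4=b depends on [2:b]
#5=c depends on [3:y]
#6=c depends on [5:c]
#7=y depends on [6:c]
#8=c depends on [7:y]
sources: [0:c, 2:b]
N(rest) = Σ N(rest − s) over sources s of rest; N(one piece) = 1:
  size 1 → [4]=1  [8]=1
  size 2 → [2,4]=1  [4,8]=2  [7,8]=1
  size 3 → [2,4,8]=3  [4,7,8]=3  [6,7,8]=1
  size 4 → [2,4,7,8]=6  [4,6,7,8]=4  [5,6,7,8]=1
  size 5 → [2,4,6,7,8]=10  [3,5,6,7,8]=1  [4,5,6,7,8]=5
  size 6 → [1,3,5,6,7,8]=1  [2,4,5,6,7,8]=15  [3,4,5,6,7,8]=6
  size 7 → [0,1,3,5,6,7,8]=1  [1,3,4,5,6,7,8]=7  [2,3,4,5,6,7,8]=21
  first=0(c) contributes 28
  first=2(b) contributes 8
|[w]| = 36

36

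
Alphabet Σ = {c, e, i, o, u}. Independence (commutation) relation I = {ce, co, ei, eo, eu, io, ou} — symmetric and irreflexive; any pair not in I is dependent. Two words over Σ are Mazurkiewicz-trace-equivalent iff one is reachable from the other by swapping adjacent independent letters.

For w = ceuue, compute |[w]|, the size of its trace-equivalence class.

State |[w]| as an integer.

10

piece 0:c — minimal
piece 1:e — minimal
piece 2:u rests on {0:c}
piece 3:u rests on {2:u}
piece 4:e rests on {1:e}
minimal pieces: {0:c, 1:e}
ways to finish when only these pieces remain (= sum over removing one remaining piece with nothing left below it):
  1 left: {3}→1  {4}→1
  2 left: {1,4}→1  {2,3}→1  {3,4}→2
  3 left: {0,2,3}→1  {1,3,4}→3  {2,3,4}→3
  placing 0:c first → 6 extensions
  placing 1:e first → 4 extensions
total linear extensions = 10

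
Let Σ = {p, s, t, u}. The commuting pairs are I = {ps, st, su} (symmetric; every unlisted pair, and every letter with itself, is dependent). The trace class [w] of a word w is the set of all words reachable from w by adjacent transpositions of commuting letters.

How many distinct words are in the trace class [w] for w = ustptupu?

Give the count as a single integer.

drop 0:u onto floor
drop 1:s onto floor
drop 2:t onto {0:u}
drop 3:p onto {2:t}
drop 4:t onto {3:p}
drop 5:u onto {4:t}
drop 6:p onto {5:u}
drop 7:u onto {6:p}
ground layer = {0:u, 1:s}
drop-orders for the pieces not yet dropped (sum over which currently-grounded one goes next):
  1 to go: {1} 1  {7} 1
  2 to go: {1,7} 2  {6,7} 1
  3 to go: {1,6,7} 3  {5,6,7} 1
  4 to go: {1,5,6,7} 4  {4,5,6,7} 1
  5 to go: {1,4,5,6,7} 5  {3,4,5,6,7} 1
  6 to go: {1,3,4,5,6,7} 6  {2,3,4,5,6,7} 1
  if 0:u drops first: 7 orders
  if 1:s drops first: 1 orders
heap linearizations: 8

8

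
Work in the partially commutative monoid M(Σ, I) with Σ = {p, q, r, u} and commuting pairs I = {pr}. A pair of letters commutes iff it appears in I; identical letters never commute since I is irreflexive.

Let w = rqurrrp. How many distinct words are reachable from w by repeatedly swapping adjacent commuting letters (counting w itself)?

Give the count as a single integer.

4

piece 0:r — minimal
piece 1:q rests on {0:r}
piece 2:u rests on {1:q}
piece 3:r rests on {2:u}
piece 4:r rests on {3:r}
piece 5:r rests on {4:r}
piece 6:p rests on {2:u}
minimal pieces: {0:r}
ways to finish when only these pieces remain (= sum over removing one remaining piece with nothing left below it):
  1 left: {5}→1  {6}→1
  2 left: {4,5}→1  {5,6}→2
  3 left: {3,4,5}→1  {4,5,6}→3
  4 left: {3,4,5,6}→4
  5 left: {2,3,4,5,6}→4
  placing 0:r first → 4 extensions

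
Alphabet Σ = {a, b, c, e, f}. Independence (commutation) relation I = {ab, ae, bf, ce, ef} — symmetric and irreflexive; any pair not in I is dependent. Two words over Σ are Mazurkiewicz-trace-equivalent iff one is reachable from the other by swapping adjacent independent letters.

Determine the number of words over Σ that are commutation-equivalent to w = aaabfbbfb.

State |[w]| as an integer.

126

drop 0:a onto floor
drop 1:a onto {0:a}
drop 2:a onto {1:a}
drop 3:b onto floor
drop 4:f onto {2:a}
drop 5:b onto {3:b}
drop 6:b onto {5:b}
drop 7:f onto {4:f}
drop 8:b onto {6:b}
ground layer = {0:a, 3:b}
drop-orders for the pieces not yet dropped (sum over which currently-grounded one goes next):
  1 to go: {7} 1  {8} 1
  2 to go: {4,7} 1  {6,8} 1  {7,8} 2
  3 to go: {2,4,7} 1  {4,7,8} 3  {5,6,8} 1  {6,7,8} 3
  4 to go: {1,2,4,7} 1  {2,4,7,8} 4  {3,5,6,8} 1  {4,6,7,8} 6  {5,6,7,8} 4
  5 to go: {0,1,2,4,7} 1  {1,2,4,7,8} 5  {2,4,6,7,8} 10  {3,5,6,7,8} 5  {4,5,6,7,8} 10
  6 to go: {0,1,2,4,7,8} 6  {1,2,4,6,7,8} 15  {2,4,5,6,7,8} 20  {3,4,5,6,7,8} 15
  7 to go: {0,1,2,4,6,7,8} 21  {1,2,4,5,6,7,8} 35  {2,3,4,5,6,7,8} 35
  if 0:a drops first: 70 orders
  if 3:b drops first: 56 orders
heap linearizations: 126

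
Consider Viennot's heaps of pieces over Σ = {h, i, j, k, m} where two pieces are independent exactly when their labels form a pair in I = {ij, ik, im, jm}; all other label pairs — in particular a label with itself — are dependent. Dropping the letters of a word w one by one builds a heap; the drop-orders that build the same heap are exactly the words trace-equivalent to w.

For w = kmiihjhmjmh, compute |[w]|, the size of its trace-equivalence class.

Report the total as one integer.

drop 0:k onto floor
drop 1:m onto {0:k}
drop 2:i onto floor
drop 3:i onto {2:i}
drop 4:h onto {1:m, 3:i}
drop 5:j onto {4:h}
drop 6:h onto {5:j}
drop 7:m onto {6:h}
drop 8:j onto {6:h}
drop 9:m onto {7:m}
drop 10:h onto {8:j, 9:m}
ground layer = {0:k, 2:i}
drop-orders for the pieces not yet dropped (sum over which currently-grounded one goes next):
  1 to go: {10} 1
  2 to go: {8,10} 1  {9,10} 1
  3 to go: {7,9,10} 1  {8,9,10} 2
  4 to go: {7,8,9,10} 3
  5 to go: {6,7,8,9,10} 3
  6 to go: {5,6,7,8,9,10} 3
  7 to go: {4,5,6,7,8,9,10} 3
  8 to go: {1,4,5,6,7,8,9,10} 3  {3,4,5,6,7,8,9,10} 3
  9 to go: {0,1,4,5,6,7,8,9,10} 3  {1,3,4,5,6,7,8,9,10} 6  {2,3,4,5,6,7,8,9,10} 3
  if 0:k drops first: 9 orders
  if 2:i drops first: 9 orders
heap linearizations: 18

18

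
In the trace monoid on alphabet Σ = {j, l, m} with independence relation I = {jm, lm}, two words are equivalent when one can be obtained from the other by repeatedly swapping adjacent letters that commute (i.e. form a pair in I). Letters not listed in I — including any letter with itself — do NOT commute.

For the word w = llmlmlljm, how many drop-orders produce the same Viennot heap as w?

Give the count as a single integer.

0(l) covers ∅
1(l) covers 0:l
2(m) covers ∅
3(l) covers 1:l
4(m) covers 2:m
5(l) covers 3:l
6(l) covers 5:l
7(j) covers 6:l
8(m) covers 4:m
floor of heap: 0:l, 2:m
completions by unplaced set U, small U first (add the entries for U minus each lowest piece of U):
  |U|=1: {7}:1  {8}:1
  |U|=2: {4,8}:1  {6,7}:1  {7,8}:2
  |U|=3: {2,4,8}:1  {4,7,8}:3  {5,6,7}:1  {6,7,8}:3
  |U|=4: {2,4,7,8}:4  {3,5,6,7}:1  {4,6,7,8}:6  {5,6,7,8}:4
  |U|=5: {1,3,5,6,7}:1  {2,4,6,7,8}:10  {3,5,6,7,8}:5  {4,5,6,7,8}:10
  |U|=6: {0,1,3,5,6,7}:1  {1,3,5,6,7,8}:6  {2,4,5,6,7,8}:20  {3,4,5,6,7,8}:15
  |U|=7: {0,1,3,5,6,7,8}:7  {1,3,4,5,6,7,8}:21  {2,3,4,5,6,7,8}:35
  start at 0(l): 56
  start at 2(m): 28
sum over floor = 84

84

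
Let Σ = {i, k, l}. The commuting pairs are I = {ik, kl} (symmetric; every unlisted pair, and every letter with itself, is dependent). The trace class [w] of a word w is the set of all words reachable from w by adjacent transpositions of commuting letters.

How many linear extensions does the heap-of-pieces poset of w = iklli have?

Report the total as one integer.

5

0(i) covers ∅
1(k) covers ∅
2(l) covers 0:i
3(l) covers 2:l
4(i) covers 3:l
floor of heap: 0:i, 1:k
completions by unplaced set U, small U first (add the entries for U minus each lowest piece of U):
  |U|=1: {1}:1  {4}:1
  |U|=2: {1,4}:2  {3,4}:1
  |U|=3: {1,3,4}:3  {2,3,4}:1
  start at 0(i): 4
  start at 1(k): 1
sum over floor = 5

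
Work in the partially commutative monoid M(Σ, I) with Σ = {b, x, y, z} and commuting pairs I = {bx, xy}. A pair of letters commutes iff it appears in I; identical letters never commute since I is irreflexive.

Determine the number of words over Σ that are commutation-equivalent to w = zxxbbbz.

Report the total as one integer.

10

0(z) covers ∅
1(x) covers 0:z
2(x) covers 1:x
3(b) covers 0:z
4(b) covers 3:b
5(b) covers 4:b
6(z) covers 2:x, 5:b
floor of heap: 0:z
completions by unplaced set U, small U first (add the entries for U minus each lowest piece of U):
  |U|=1: {6}:1
  |U|=2: {2,6}:1  {5,6}:1
  |U|=3: {1,2,6}:1  {2,5,6}:2  {4,5,6}:1
  |U|=4: {1,2,5,6}:3  {2,4,5,6}:3  {3,4,5,6}:1
  |U|=5: {1,2,4,5,6}:6  {2,3,4,5,6}:4
  start at 0(z): 10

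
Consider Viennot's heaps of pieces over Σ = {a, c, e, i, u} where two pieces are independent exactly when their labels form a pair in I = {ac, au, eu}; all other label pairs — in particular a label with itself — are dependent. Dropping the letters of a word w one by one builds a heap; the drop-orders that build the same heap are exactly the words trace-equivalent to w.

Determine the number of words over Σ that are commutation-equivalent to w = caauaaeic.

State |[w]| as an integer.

20

#0=c has no predecessor
#1=a has no predecessor
#2=a depends on [1:a]
#3=u depends on [0:c]
#4=a depends on [2:a]
#5=a depends on [4:a]
#6=e depends on [0:c, 5:a]
#7=i depends on [3:u, 6:e]
#8=c depends on [7:i]
sources: [0:c, 1:a]
N(rest) = Σ N(rest − s) over sources s of rest; N(one piece) = 1:
  size 1 → [8]=1
  size 2 → [7,8]=1
  size 3 → [3,7,8]=1  [6,7,8]=1
  size 4 → [3,6,7,8]=2  [5,6,7,8]=1
  size 5 → [0,3,6,7,8]=2  [3,5,6,7,8]=3  [4,5,6,7,8]=1
  size 6 → [0,3,5,6,7,8]=5  [2,4,5,6,7,8]=1  [3,4,5,6,7,8]=4
  size 7 → [0,3,4,5,6,7,8]=9  [1,2,4,5,6,7,8]=1  [2,3,4,5,6,7,8]=5
  first=0(c) contributes 6
  first=1(a) contributes 14
|[w]| = 20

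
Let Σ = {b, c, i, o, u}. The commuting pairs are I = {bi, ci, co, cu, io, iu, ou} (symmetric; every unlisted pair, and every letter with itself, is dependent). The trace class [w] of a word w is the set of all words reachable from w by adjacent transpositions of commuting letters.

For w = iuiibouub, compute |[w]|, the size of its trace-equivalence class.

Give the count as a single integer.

drop 0:i onto floor
drop 1:u onto floor
drop 2:i onto {0:i}
drop 3:i onto {2:i}
drop 4:b onto {1:u}
drop 5:o onto {4:b}
drop 6:u onto {4:b}
drop 7:u onto {6:u}
drop 8:b onto {5:o, 7:u}
ground layer = {0:i, 1:u}
drop-orders for the pieces not yet dropped (sum over which currently-grounded one goes next):
  1 to go: {3} 1  {8} 1
  2 to go: {2,3} 1  {3,8} 2  {5,8} 1  {7,8} 1
  3 to go: {0,2,3} 1  {2,3,8} 3  {3,5,8} 3  {3,7,8} 3  {5,7,8} 2  {6,7,8} 1
  4 to go: {0,2,3,8} 4  {2,3,5,8} 6  {2,3,7,8} 6  {3,5,7,8} 8  {3,6,7,8} 4  {5,6,7,8} 3
  5 to go: {0,2,3,5,8} 10  {0,2,3,7,8} 10  {2,3,5,7,8} 20  {2,3,6,7,8} 10  {3,5,6,7,8} 15  {4,5,6,7,8} 3
  6 to go: {0,2,3,5,7,8} 40  {0,2,3,6,7,8} 20  {1,4,5,6,7,8} 3  {2,3,5,6,7,8} 45  {3,4,5,6,7,8} 18
  7 to go: {0,2,3,5,6,7,8} 105  {1,3,4,5,6,7,8} 21  {2,3,4,5,6,7,8} 63
  if 0:i drops first: 84 orders
  if 1:u drops first: 168 orders
heap linearizations: 252

252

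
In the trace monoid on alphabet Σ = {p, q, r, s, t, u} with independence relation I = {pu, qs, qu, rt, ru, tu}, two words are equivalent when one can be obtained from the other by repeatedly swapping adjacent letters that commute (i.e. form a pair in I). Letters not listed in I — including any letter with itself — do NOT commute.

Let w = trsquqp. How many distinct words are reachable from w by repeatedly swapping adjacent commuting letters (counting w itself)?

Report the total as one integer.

#0=t has no predecessor
#1=r has no predecessor
#2=s depends on [0:t, 1:r]
#3=q depends on [0:t, 1:r]
#4=u depends on [2:s]
#5=q depends on [3:q]
#6=p depends on [2:s, 5:q]
sources: [0:t, 1:r]
N(rest) = Σ N(rest − s) over sources s of rest; N(one piece) = 1:
  size 1 → [4]=1  [6]=1
  size 2 → [4,6]=2  [5,6]=1
  size 3 → [2,4,6]=2  [3,5,6]=1  [4,5,6]=3
  size 4 → [2,4,5,6]=5  [3,4,5,6]=4
  size 5 → [2,3,4,5,6]=9
  first=0(t) contributes 9
  first=1(r) contributes 9
|[w]| = 18

18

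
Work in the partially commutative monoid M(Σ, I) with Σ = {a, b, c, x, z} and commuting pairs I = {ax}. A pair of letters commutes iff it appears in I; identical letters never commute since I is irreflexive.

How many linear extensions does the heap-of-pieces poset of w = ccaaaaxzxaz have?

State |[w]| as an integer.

10

piece 0:c — minimal
piece 1:c rests on {0:c}
piece 2:a rests on {1:c}
piece 3:a rests on {2:a}
piece 4:a rests on {3:a}
piece 5:a rests on {4:a}
piece 6:x rests on {1:c}
piece 7:z rests on {5:a, 6:x}
piece 8:x rests on {7:z}
piece 9:a rests on {7:z}
piece 10:z rests on {8:x, 9:a}
minimal pieces: {0:c}
ways to finish when only these pieces remain (= sum over removing one remaining piece with nothing left below it):
  1 left: {10}→1
  2 left: {8,10}→1  {9,10}→1
  3 left: {8,9,10}→2
  4 left: {7,8,9,10}→2
  5 left: {5,7,8,9,10}→2  {6,7,8,9,10}→2
  6 left: {4,5,7,8,9,10}→2  {5,6,7,8,9,10}→4
  7 left: {3,4,5,7,8,9,10}→2  {4,5,6,7,8,9,10}→6
  8 left: {2,3,4,5,7,8,9,10}→2  {3,4,5,6,7,8,9,10}→8
  9 left: {2,3,4,5,6,7,8,9,10}→10
  placing 0:c first → 10 extensions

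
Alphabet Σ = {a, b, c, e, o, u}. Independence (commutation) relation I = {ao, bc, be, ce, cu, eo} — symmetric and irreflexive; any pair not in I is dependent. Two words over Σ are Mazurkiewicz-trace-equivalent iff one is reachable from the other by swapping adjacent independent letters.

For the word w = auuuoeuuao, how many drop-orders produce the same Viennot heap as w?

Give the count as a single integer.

4

piece 0:a — minimal
piece 1:u rests on {0:a}
piece 2:u rests on {1:u}
piece 3:u rests on {2:u}
piece 4:o rests on {3:u}
piece 5:e rests on {3:u}
piece 6:u rests on {4:o, 5:e}
piece 7:u rests on {6:u}
piece 8:a rests on {7:u}
piece 9:o rests on {7:u}
minimal pieces: {0:a}
ways to finish when only these pieces remain (= sum over removing one remaining piece with nothing left below it):
  1 left: {8}→1  {9}→1
  2 left: {8,9}→2
  3 left: {7,8,9}→2
  4 left: {6,7,8,9}→2
  5 left: {4,6,7,8,9}→2  {5,6,7,8,9}→2
  6 left: {4,5,6,7,8,9}→4
  7 left: {3,4,5,6,7,8,9}→4
  8 left: {2,3,4,5,6,7,8,9}→4
  placing 0:a first → 4 extensions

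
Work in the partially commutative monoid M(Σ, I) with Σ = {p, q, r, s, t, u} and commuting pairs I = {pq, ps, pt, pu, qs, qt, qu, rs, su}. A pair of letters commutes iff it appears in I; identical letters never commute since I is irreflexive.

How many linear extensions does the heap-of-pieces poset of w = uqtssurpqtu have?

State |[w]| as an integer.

#0=u has no predecessor
#1=q has no predecessor
#2=t depends on [0:u]
#3=s depends on [2:t]
#4=s depends on [3:s]
#5=u depends on [2:t]
#6=r depends on [1:q, 5:u]
#7=p depends on [6:r]
#8=q depends on [6:r]
#9=t depends on [4:s, 6:r]
#10=u depends on [9:t]
sources: [0:u, 1:q]
N(rest) = Σ N(rest − s) over sources s of rest; N(one piece) = 1:
  size 1 → [7]=1  [8]=1  [10]=1
  size 2 → [7,8]=2  [7,10]=2  [8,10]=2  [9,10]=1
  size 3 → [4,9,10]=1  [7,8,10]=6  [7,9,10]=3  [8,9,10]=3
  size 4 → [3,4,9,10]=1  [4,7,9,10]=4  [4,8,9,10]=4  [7,8,9,10]=12
  size 5 → [3,4,7,9,10]=5  [3,4,8,9,10]=5  [4,7,8,9,10]=20  [6,7,8,9,10]=12
  size 6 → [1,6,7,8,9,10]=12  [3,4,7,8,9,10]=30  [4,6,7,8,9,10]=32  [5,6,7,8,9,10]=12
  size 7 → [1,4,6,7,8,9,10]=44  [1,5,6,7,8,9,10]=24  [3,4,6,7,8,9,10]=62  [4,5,6,7,8,9,10]=44
  size 8 → [1,3,4,6,7,8,9,10]=106  [1,4,5,6,7,8,9,10]=112  [3,4,5,6,7,8,9,10]=106
  size 9 → [1,3,4,5,6,7,8,9,10]=324  [2,3,4,5,6,7,8,9,10]=106
  first=0(u) contributes 430
  first=1(q) contributes 106
|[w]| = 536

536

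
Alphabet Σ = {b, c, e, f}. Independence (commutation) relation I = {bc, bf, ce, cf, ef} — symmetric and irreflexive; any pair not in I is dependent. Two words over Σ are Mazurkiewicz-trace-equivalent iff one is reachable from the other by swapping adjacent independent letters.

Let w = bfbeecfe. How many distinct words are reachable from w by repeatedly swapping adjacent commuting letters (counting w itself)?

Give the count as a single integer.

0(b) covers ∅
1(f) covers ∅
2(b) covers 0:b
3(e) covers 2:b
4(e) covers 3:e
5(c) covers ∅
6(f) covers 1:f
7(e) covers 4:e
floor of heap: 0:b, 1:f, 5:c
completions by unplaced set U, small U first (add the entries for U minus each lowest piece of U):
  |U|=1: {5}:1  {6}:1  {7}:1
  |U|=2: {1,6}:1  {4,7}:1  {5,6}:2  {5,7}:2  {6,7}:2
  |U|=3: {1,5,6}:3  {1,6,7}:3  {3,4,7}:1  {4,5,7}:3  {4,6,7}:3  {5,6,7}:6
  |U|=4: {1,4,6,7}:6  {1,5,6,7}:12  {2,3,4,7}:1  {3,4,5,7}:4  {3,4,6,7}:4  {4,5,6,7}:12
  |U|=5: {0,2,3,4,7}:1  {1,3,4,6,7}:10  {1,4,5,6,7}:30  {2,3,4,5,7}:5  {2,3,4,6,7}:5  {3,4,5,6,7}:20
  |U|=6: {0,2,3,4,5,7}:6  {0,2,3,4,6,7}:6  {1,2,3,4,6,7}:15  {1,3,4,5,6,7}:60  {2,3,4,5,6,7}:30
  start at 0(b): 105
  start at 1(f): 42
  start at 5(c): 21
sum over floor = 168

168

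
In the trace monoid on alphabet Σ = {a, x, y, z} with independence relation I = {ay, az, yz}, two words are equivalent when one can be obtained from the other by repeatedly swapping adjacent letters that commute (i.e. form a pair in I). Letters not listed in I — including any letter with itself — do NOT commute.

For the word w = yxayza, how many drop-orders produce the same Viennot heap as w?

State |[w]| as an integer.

12

0(y) covers ∅
1(x) covers 0:y
2(a) covers 1:x
3(y) covers 1:x
4(z) covers 1:x
5(a) covers 2:a
floor of heap: 0:y
completions by unplaced set U, small U first (add the entries for U minus each lowest piece of U):
  |U|=1: {3}:1  {4}:1  {5}:1
  |U|=2: {2,5}:1  {3,4}:2  {3,5}:2  {4,5}:2
  |U|=3: {2,3,5}:3  {2,4,5}:3  {3,4,5}:6
  |U|=4: {2,3,4,5}:12
  start at 0(y): 12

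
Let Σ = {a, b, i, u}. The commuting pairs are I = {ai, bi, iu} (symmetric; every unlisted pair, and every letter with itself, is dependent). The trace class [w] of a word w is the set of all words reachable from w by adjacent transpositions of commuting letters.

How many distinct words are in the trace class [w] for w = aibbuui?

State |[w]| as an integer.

#0=a has no predecessor
#1=i has no predecessor
#2=b depends on [0:a]
#3=b depends on [2:b]
#4=u depends on [3:b]
#5=u depends on [4:u]
#6=i depends on [1:i]
sources: [0:a, 1:i]
N(rest) = Σ N(rest − s) over sources s of rest; N(one piece) = 1:
  size 1 → [5]=1  [6]=1
  size 2 → [1,6]=1  [4,5]=1  [5,6]=2
  size 3 → [1,5,6]=3  [3,4,5]=1  [4,5,6]=3
  size 4 → [1,4,5,6]=6  [2,3,4,5]=1  [3,4,5,6]=4
  size 5 → [0,2,3,4,5]=1  [1,3,4,5,6]=10  [2,3,4,5,6]=5
  first=0(a) contributes 15
  first=1(i) contributes 6
|[w]| = 21

21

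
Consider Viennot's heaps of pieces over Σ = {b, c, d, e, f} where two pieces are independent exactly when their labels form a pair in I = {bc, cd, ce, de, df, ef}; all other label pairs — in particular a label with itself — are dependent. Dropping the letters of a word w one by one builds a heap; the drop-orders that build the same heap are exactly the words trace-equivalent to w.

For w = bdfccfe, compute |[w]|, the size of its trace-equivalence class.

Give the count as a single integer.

30

#0=b has no predecessor
#1=d depends on [0:b]
#2=f depends on [0:b]
#3=c depends on [2:f]
#4=c depends on [3:c]
#5=f depends on [4:c]
#6=e depends on [0:b]
sources: [0:b]
N(rest) = Σ N(rest − s) over sources s of rest; N(one piece) = 1:
  size 1 → [1]=1  [5]=1  [6]=1
  size 2 → [1,5]=2  [1,6]=2  [4,5]=1  [5,6]=2
  size 3 → [1,4,5]=3  [1,5,6]=6  [3,4,5]=1  [4,5,6]=3
  size 4 → [1,3,4,5]=4  [1,4,5,6]=12  [2,3,4,5]=1  [3,4,5,6]=4
  size 5 → [1,2,3,4,5]=5  [1,3,4,5,6]=20  [2,3,4,5,6]=5
  first=0(b) contributes 30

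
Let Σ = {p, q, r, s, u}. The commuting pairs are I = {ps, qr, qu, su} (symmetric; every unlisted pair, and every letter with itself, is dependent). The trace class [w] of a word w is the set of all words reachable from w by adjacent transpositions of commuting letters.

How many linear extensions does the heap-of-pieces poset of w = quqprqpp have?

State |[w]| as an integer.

0(q) covers ∅
1(u) covers ∅
2(q) covers 0:q
3(p) covers 1:u, 2:q
4(r) covers 3:p
5(q) covers 3:p
6(p) covers 4:r, 5:q
7(p) covers 6:p
floor of heap: 0:q, 1:u
completions by unplaced set U, small U first (add the entries for U minus each lowest piece of U):
  |U|=1: {7}:1
  |U|=2: {6,7}:1
  |U|=3: {4,6,7}:1  {5,6,7}:1
  |U|=4: {4,5,6,7}:2
  |U|=5: {3,4,5,6,7}:2
  |U|=6: {1,3,4,5,6,7}:2  {2,3,4,5,6,7}:2
  start at 0(q): 4
  start at 1(u): 2
sum over floor = 6

6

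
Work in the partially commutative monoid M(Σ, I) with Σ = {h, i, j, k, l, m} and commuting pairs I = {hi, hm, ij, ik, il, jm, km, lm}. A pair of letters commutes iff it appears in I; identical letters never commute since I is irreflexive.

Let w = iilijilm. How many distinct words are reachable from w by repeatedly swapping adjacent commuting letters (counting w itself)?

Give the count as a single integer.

piece 0:i — minimal
piece 1:i rests on {0:i}
piece 2:l — minimal
piece 3:i rests on {1:i}
piece 4:j rests on {2:l}
piece 5:i rests on {3:i}
piece 6:l rests on {4:j}
piece 7:m rests on {5:i}
minimal pieces: {0:i, 2:l}
ways to finish when only these pieces remain (= sum over removing one remaining piece with nothing left below it):
  1 left: {6}→1  {7}→1
  2 left: {4,6}→1  {5,7}→1  {6,7}→2
  3 left: {2,4,6}→1  {3,5,7}→1  {4,6,7}→3  {5,6,7}→3
  4 left: {1,3,5,7}→1  {2,4,6,7}→4  {3,5,6,7}→4  {4,5,6,7}→6
  5 left: {0,1,3,5,7}→1  {1,3,5,6,7}→5  {2,4,5,6,7}→10  {3,4,5,6,7}→10
  6 left: {0,1,3,5,6,7}→6  {1,3,4,5,6,7}→15  {2,3,4,5,6,7}→20
  placing 0:i first → 35 extensions
  placing 2:l first → 21 extensions
total linear extensions = 56

56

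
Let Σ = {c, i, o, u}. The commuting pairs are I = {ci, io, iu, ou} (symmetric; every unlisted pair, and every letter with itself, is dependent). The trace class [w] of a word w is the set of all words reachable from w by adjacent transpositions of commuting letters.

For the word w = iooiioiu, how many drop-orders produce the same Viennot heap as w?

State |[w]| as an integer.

#0=i has no predecessor
#1=o has no predecessor
#2=o depends on [1:o]
#3=i depends on [0:i]
#4=i depends on [3:i]
#5=o depends on [2:o]
#6=i depends on [4:i]
#7=u has no predecessor
sources: [0:i, 1:o, 7:u]
N(rest) = Σ N(rest − s) over sources s of rest; N(one piece) = 1:
  size 1 → [5]=1  [6]=1  [7]=1
  size 2 → [2,5]=1  [4,6]=1  [5,6]=2  [5,7]=2  [6,7]=2
  size 3 → [1,2,5]=1  [2,5,6]=3  [2,5,7]=3  [3,4,6]=1  [4,5,6]=3  [4,6,7]=3  [5,6,7]=6
  size 4 → [0,3,4,6]=1  [1,2,5,6]=4  [1,2,5,7]=4  [2,4,5,6]=6  [2,5,6,7]=12  [3,4,5,6]=4  [3,4,6,7]=4  [4,5,6,7]=12
  size 5 → [0,3,4,5,6]=5  [0,3,4,6,7]=5  [1,2,4,5,6]=10  [1,2,5,6,7]=20  [2,3,4,5,6]=10  [2,4,5,6,7]=30  [3,4,5,6,7]=20
  size 6 → [0,2,3,4,5,6]=15  [0,3,4,5,6,7]=30  [1,2,3,4,5,6]=20  [1,2,4,5,6,7]=60  [2,3,4,5,6,7]=60
  first=0(i) contributes 140
  first=1(o) contributes 105
  first=7(u) contributes 35
|[w]| = 280

280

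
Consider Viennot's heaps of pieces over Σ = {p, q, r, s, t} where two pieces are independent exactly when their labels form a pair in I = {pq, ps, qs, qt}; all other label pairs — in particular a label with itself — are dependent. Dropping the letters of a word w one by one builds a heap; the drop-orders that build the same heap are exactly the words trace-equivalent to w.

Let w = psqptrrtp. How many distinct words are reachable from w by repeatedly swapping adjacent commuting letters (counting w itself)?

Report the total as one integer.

15

piece 0:p — minimal
piece 1:s — minimal
piece 2:q — minimal
piece 3:p rests on {0:p}
piece 4:t rests on {1:s, 3:p}
piece 5:r rests on {2:q, 4:t}
piece 6:r rests on {5:r}
piece 7:t rests on {6:r}
piece 8:p rests on {7:t}
minimal pieces: {0:p, 1:s, 2:q}
ways to finish when only these pieces remain (= sum over removing one remaining piece with nothing left below it):
  1 left: {8}→1
  2 left: {7,8}→1
  3 left: {6,7,8}→1
  4 left: {5,6,7,8}→1
  5 left: {2,5,6,7,8}→1  {4,5,6,7,8}→1
  6 left: {1,4,5,6,7,8}→1  {2,4,5,6,7,8}→2  {3,4,5,6,7,8}→1
  7 left: {0,3,4,5,6,7,8}→1  {1,2,4,5,6,7,8}→3  {1,3,4,5,6,7,8}→2  {2,3,4,5,6,7,8}→3
  placing 0:p first → 8 extensions
  placing 1:s first → 4 extensions
  placing 2:q first → 3 extensions
total linear extensions = 15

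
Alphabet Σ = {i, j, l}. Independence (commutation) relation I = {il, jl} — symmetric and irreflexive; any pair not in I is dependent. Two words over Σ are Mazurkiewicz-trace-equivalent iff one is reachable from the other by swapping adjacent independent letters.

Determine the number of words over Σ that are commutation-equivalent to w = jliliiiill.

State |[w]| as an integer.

210

drop 0:j onto floor
drop 1:l onto floor
drop 2:i onto {0:j}
drop 3:l onto {1:l}
drop 4:i onto {2:i}
drop 5:i onto {4:i}
drop 6:i onto {5:i}
drop 7:i onto {6:i}
drop 8:l onto {3:l}
drop 9:l onto {8:l}
ground layer = {0:j, 1:l}
drop-orders for the pieces not yet dropped (sum over which currently-grounded one goes next):
  1 to go: {7} 1  {9} 1
  2 to go: {6,7} 1  {7,9} 2  {8,9} 1
  3 to go: {3,8,9} 1  {5,6,7} 1  {6,7,9} 3  {7,8,9} 3
  4 to go: {1,3,8,9} 1  {3,7,8,9} 4  {4,5,6,7} 1  {5,6,7,9} 4  {6,7,8,9} 6
  5 to go: {1,3,7,8,9} 5  {2,4,5,6,7} 1  {3,6,7,8,9} 10  {4,5,6,7,9} 5  {5,6,7,8,9} 10
  6 to go: {0,2,4,5,6,7} 1  {1,3,6,7,8,9} 15  {2,4,5,6,7,9} 6  {3,5,6,7,8,9} 20  {4,5,6,7,8,9} 15
  7 to go: {0,2,4,5,6,7,9} 7  {1,3,5,6,7,8,9} 35  {2,4,5,6,7,8,9} 21  {3,4,5,6,7,8,9} 35
  8 to go: {0,2,4,5,6,7,8,9} 28  {1,3,4,5,6,7,8,9} 70  {2,3,4,5,6,7,8,9} 56
  if 0:j drops first: 126 orders
  if 1:l drops first: 84 orders
heap linearizations: 210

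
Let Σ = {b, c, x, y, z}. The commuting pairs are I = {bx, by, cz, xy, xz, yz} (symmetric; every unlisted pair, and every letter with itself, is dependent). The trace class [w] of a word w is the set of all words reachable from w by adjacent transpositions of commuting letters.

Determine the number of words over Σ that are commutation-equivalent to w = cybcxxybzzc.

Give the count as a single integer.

204

0(c) covers ∅
1(y) covers 0:c
2(b) covers 0:c
3(c) covers 1:y, 2:b
4(x) covers 3:c
5(x) covers 4:x
6(y) covers 3:c
7(b) covers 3:c
8(z) covers 7:b
9(z) covers 8:z
10(c) covers 5:x, 6:y, 7:b
floor of heap: 0:c
completions by unplaced set U, small U first (add the entries for U minus each lowest piece of U):
  |U|=1: {9}:1  {10}:1
  |U|=2: {5,10}:1  {6,10}:1  {8,9}:1  {9,10}:2
  |U|=3: {4,5,10}:1  {5,6,10}:2  {5,9,10}:3  {6,9,10}:3  {8,9,10}:3
  |U|=4: {4,5,6,10}:3  {4,5,9,10}:4  {5,6,9,10}:8  {5,8,9,10}:6  {6,8,9,10}:6  {7,8,9,10}:3
  |U|=5: {4,5,6,9,10}:15  {4,5,8,9,10}:10  {5,6,8,9,10}:20  {5,7,8,9,10}:9  {6,7,8,9,10}:9
  |U|=6: {4,5,6,8,9,10}:45  {4,5,7,8,9,10}:19  {5,6,7,8,9,10}:38
  |U|=7: {4,5,6,7,8,9,10}:102
  |U|=8: {3,4,5,6,7,8,9,10}:102
  |U|=9: {1,3,4,5,6,7,8,9,10}:102  {2,3,4,5,6,7,8,9,10}:102
  start at 0(c): 204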